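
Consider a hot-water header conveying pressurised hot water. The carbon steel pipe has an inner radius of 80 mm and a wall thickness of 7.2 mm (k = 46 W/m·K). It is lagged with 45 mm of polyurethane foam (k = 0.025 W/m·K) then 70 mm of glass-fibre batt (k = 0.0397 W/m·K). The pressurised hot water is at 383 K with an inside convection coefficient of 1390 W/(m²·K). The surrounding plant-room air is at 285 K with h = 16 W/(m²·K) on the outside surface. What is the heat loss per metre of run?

q′ ≈ 22.3 W/m

Cylindrical conduction, so R = ln(r₂/r₁)/(2πkL) per layer, in series:
R_inner film = 1/(h_i·2πr₁L) = 1/(1390×2π×0.08×1) = 0.001431 K/W
R_carbon steel pipe wall = ln(87.2/80)/(2π×46×1) = 2.982×10^-4 K/W
R_polyurethane foam = ln(132.2/87.2)/(2π×0.025×1) = 2.649 K/W
R_glass-fibre batt = ln(202.2/132.2)/(2π×0.0397×1) = 1.704 K/W
R_outer film = 1/(h_o·2πr_oL) = 1/(16×2π×0.2022×1) = 0.04919 K/W
R_total = 4.404 K/W
Q = ΔT/R_total = 98/4.404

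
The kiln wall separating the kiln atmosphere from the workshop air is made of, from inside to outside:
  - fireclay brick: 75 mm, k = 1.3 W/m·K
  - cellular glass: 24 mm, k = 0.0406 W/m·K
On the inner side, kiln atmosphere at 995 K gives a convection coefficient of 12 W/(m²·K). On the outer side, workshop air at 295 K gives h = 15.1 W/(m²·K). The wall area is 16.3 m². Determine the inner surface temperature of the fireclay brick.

T ≈ 922 K

Model the wall as resistances in series:
R_inner film = 1/(h_i·A) = 1/(12×16.3) = 0.005112 K/W
R_fireclay brick = L/(kA) = 0.075/(1.3×16.3) = 0.003539 K/W
R_cellular glass = L/(kA) = 0.024/(0.0406×16.3) = 0.03627 K/W
R_outer film = 1/(h_o·A) = 1/(15.1×16.3) = 0.004063 K/W
R_total = 0.04898 K/W;  Q = ΔT/R_total = 700/0.04898 = 14290 W
T_interface = T_inner − Q·ΣR(inner→interface) = 995 − 14300×0.005112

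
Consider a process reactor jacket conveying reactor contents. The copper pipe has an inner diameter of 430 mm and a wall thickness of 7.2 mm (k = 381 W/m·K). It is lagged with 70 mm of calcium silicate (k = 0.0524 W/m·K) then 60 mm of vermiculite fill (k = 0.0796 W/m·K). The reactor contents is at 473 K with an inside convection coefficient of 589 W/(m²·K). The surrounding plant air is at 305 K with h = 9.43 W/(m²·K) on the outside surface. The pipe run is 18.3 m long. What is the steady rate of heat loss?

Treating each annulus and film as a series resistance:
R_inner film = 1/(h_i·2πr₁L) = 1/(589×2π×0.215×18.3) = 6.868×10^-5 K/W
R_copper pipe wall = ln(222.2/215)/(2π×381×18.3) = 7.519×10^-7 K/W
R_calcium silicate = ln(292.2/222.2)/(2π×0.0524×18.3) = 0.04545 K/W
R_vermiculite fill = ln(352.2/292.2)/(2π×0.0796×18.3) = 0.02041 K/W
R_outer film = 1/(h_o·2πr_oL) = 1/(9.43×2π×0.3522×18.3) = 0.002619 K/W
R_total = 0.06855 K/W
Q = ΔT/R_total = 168/0.06855

Q ≈ 2450 W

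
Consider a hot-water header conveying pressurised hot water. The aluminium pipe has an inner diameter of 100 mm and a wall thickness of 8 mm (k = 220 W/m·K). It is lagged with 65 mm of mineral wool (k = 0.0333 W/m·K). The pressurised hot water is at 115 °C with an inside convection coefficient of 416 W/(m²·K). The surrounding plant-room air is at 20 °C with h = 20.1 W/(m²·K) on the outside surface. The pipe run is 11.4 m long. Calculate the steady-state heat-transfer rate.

Q ≈ 295 W

Radial resistances (cylindrical: R_cond = ln(r_o/r_i)/(2πkL), R_conv = 1/(h·2πrL)):
R_inner film = 1/(h_i·2πr₁L) = 1/(416×2π×0.05×11.4) = 6.712×10^-4 K/W
R_aluminium pipe wall = ln(58/50)/(2π×220×11.4) = 9.419×10^-6 K/W
R_mineral wool = ln(123/58)/(2π×0.0333×11.4) = 0.3152 K/W
R_outer film = 1/(h_o·2πr_oL) = 1/(20.1×2π×0.123×11.4) = 0.005647 K/W
R_total = 0.3215 K/W
Q = ΔT/R_total = 95/0.3215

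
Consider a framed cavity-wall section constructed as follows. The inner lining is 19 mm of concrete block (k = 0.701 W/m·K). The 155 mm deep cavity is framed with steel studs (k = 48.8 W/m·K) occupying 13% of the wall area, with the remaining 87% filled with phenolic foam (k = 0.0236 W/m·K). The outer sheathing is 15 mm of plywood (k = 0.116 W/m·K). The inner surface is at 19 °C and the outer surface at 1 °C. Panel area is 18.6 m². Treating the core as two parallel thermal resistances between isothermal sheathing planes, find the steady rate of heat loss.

Q ≈ 1850 W

Sheathing layers in series; stud and cavity paths in parallel between them.
R_inner = 0.019/(0.701×18.6) = 0.001457 K/W
R_stud  = 0.155/(48.8×0.13×18.6) = 0.001314 K/W
R_cav   = 0.155/(0.0236×0.87×18.6) = 0.4059 K/W
1/R_core = 1/R_stud + 1/R_cav → R_core = 0.001309 K/W
R_outer = 0.015/(0.116×18.6) = 0.006952 K/W
R_total = 0.009719 K/W
Q = ΔT/R_total = 18/0.009719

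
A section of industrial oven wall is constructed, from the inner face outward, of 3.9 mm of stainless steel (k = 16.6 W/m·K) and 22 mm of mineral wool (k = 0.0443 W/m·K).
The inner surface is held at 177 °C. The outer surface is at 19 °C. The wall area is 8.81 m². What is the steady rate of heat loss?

Q ≈ 2800 W

Series thermal resistances:
R_stainless steel = L/(kA) = 0.0039/(16.6×8.81) = 2.667×10^-5 K/W
R_mineral wool = L/(kA) = 0.022/(0.0443×8.81) = 0.05637 K/W
R_total = 0.0564 K/W
Q = ΔT / R_total = 158 / 0.0564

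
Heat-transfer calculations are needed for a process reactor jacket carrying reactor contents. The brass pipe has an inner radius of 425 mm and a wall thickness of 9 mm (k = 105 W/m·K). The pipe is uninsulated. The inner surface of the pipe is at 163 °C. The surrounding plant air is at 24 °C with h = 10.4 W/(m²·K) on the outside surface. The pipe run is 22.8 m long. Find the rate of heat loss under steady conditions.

Q ≈ 89800 W

Per-layer cylindrical resistances, series-summed:
R_brass pipe wall = ln(434/425)/(2π×105×22.8) = 1.393×10^-6 K/W
R_outer film = 1/(h_o·2πr_oL) = 1/(10.4×2π×0.434×22.8) = 0.001547 K/W
R_total = 0.001548 K/W
Q = ΔT/R_total = 139/0.001548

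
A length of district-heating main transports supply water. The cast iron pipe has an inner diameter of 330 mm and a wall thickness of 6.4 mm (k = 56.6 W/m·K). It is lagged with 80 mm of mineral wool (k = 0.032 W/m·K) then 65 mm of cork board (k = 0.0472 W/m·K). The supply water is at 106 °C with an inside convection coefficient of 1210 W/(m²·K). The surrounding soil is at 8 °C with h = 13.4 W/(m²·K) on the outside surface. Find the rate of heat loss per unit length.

q′ ≈ 36 W/m

For a radial system each layer contributes R = ln(r_out/r_in)/(2πkL); films add R = 1/(hA).
R_inner film = 1/(h_i·2πr₁L) = 1/(1210×2π×0.165×1) = 7.972×10^-4 K/W
R_cast iron pipe wall = ln(171.4/165)/(2π×56.6×1) = 1.07×10^-4 K/W
R_mineral wool = ln(251.4/171.4)/(2π×0.032×1) = 1.905 K/W
R_cork board = ln(316.4/251.4)/(2π×0.0472×1) = 0.7754 K/W
R_outer film = 1/(h_o·2πr_oL) = 1/(13.4×2π×0.3164×1) = 0.03754 K/W
R_total = 2.719 K/W
Q = ΔT/R_total = 98/2.719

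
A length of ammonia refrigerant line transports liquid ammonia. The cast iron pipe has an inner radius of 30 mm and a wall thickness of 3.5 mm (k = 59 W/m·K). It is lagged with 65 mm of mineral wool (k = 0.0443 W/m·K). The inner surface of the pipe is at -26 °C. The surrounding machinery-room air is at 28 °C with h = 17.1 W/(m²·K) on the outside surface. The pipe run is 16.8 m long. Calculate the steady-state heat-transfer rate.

Q ≈ 229 W

Cylindrical conduction, so R = ln(r₂/r₁)/(2πkL) per layer, in series:
R_cast iron pipe wall = ln(33.5/30)/(2π×59×16.8) = 1.772×10^-5 K/W
R_mineral wool = ln(98.5/33.5)/(2π×0.0443×16.8) = 0.2306 K/W
R_outer film = 1/(h_o·2πr_oL) = 1/(17.1×2π×0.0985×16.8) = 0.005624 K/W
R_total = 0.2363 K/W
Q = ΔT/R_total = 54/0.2363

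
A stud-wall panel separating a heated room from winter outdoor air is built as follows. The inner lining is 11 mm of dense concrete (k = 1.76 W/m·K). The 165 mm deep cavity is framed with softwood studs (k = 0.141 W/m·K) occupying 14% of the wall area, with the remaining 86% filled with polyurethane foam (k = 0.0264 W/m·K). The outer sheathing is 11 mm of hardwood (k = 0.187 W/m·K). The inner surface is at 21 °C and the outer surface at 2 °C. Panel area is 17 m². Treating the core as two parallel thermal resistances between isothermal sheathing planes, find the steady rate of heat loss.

Sheathing layers in series; stud and cavity paths in parallel between them.
R_inner = 0.011/(1.76×17) = 3.676×10^-4 K/W
R_stud  = 0.165/(0.141×0.14×17) = 0.4917 K/W
R_cav   = 0.165/(0.0264×0.86×17) = 0.4275 K/W
1/R_core = 1/R_stud + 1/R_cav → R_core = 0.2287 K/W
R_outer = 0.011/(0.187×17) = 0.00346 K/W
R_total = 0.2325 K/W
Q = ΔT/R_total = 19/0.2325

Q ≈ 81.7 W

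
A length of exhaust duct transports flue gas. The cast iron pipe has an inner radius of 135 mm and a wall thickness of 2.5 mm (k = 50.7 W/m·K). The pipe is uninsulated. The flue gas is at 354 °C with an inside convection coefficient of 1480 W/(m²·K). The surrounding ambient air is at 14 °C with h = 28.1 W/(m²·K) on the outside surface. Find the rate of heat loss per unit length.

For a radial system each layer contributes R = ln(r_out/r_in)/(2πkL); films add R = 1/(hA).
R_inner film = 1/(h_i·2πr₁L) = 1/(1480×2π×0.135×1) = 7.966×10^-4 K/W
R_cast iron pipe wall = ln(137.5/135)/(2π×50.7×1) = 5.76×10^-5 K/W
R_outer film = 1/(h_o·2πr_oL) = 1/(28.1×2π×0.1375×1) = 0.04119 K/W
R_total = 0.04205 K/W
Q = ΔT/R_total = 340/0.04205

q′ ≈ 8090 W/m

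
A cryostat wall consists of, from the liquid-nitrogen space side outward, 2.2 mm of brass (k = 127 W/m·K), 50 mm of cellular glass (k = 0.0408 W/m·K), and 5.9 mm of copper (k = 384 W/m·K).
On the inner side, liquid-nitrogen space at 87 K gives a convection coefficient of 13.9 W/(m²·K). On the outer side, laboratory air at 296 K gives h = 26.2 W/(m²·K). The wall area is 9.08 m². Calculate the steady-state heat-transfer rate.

Using the resistance-network approach (series):
R_inner film = 1/(h_i·A) = 1/(13.9×9.08) = 0.007923 K/W
R_brass = L/(kA) = 0.0022/(127×9.08) = 1.908×10^-6 K/W
R_cellular glass = L/(kA) = 0.05/(0.0408×9.08) = 0.135 K/W
R_copper = L/(kA) = 0.0059/(384×9.08) = 1.692×10^-6 K/W
R_outer film = 1/(h_o·A) = 1/(26.2×9.08) = 0.004204 K/W
R_total = 0.1471 K/W
Q = ΔT / R_total = 209 / 0.1471

Q ≈ 1420 W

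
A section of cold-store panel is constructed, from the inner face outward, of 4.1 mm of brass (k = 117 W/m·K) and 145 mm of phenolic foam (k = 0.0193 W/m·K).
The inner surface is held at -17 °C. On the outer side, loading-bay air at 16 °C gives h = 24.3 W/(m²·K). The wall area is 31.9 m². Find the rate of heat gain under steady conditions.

Q ≈ 139 W

Model the wall as resistances in series:
R_brass = L/(kA) = 0.0041/(117×31.9) = 1.099×10^-6 K/W
R_phenolic foam = L/(kA) = 0.145/(0.0193×31.9) = 0.2355 K/W
R_outer film = 1/(h_o·A) = 1/(24.3×31.9) = 0.00129 K/W
R_total = 0.2368 K/W
Q = ΔT / R_total = 33 / 0.2368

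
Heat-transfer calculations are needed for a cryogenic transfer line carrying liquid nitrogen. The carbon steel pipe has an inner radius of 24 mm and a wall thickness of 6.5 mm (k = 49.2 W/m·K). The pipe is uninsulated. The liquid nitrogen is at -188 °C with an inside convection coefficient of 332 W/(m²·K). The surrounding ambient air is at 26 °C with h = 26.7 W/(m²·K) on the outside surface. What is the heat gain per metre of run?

q′ ≈ 990 W/m

Radial resistances (cylindrical: R_cond = ln(r_o/r_i)/(2πkL), R_conv = 1/(h·2πrL)):
R_inner film = 1/(h_i·2πr₁L) = 1/(332×2π×0.024×1) = 0.01997 K/W
R_carbon steel pipe wall = ln(30.5/24)/(2π×49.2×1) = 7.753×10^-4 K/W
R_outer film = 1/(h_o·2πr_oL) = 1/(26.7×2π×0.0305×1) = 0.1954 K/W
R_total = 0.2162 K/W
Q = ΔT/R_total = 214/0.2162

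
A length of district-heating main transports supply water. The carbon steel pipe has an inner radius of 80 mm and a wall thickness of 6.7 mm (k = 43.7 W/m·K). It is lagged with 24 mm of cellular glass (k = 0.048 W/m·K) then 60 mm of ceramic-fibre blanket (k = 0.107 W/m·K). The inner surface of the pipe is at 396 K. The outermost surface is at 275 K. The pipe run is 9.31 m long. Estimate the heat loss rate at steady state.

For a radial system each layer contributes R = ln(r_out/r_in)/(2πkL); films add R = 1/(hA).
R_carbon steel pipe wall = ln(86.7/80)/(2π×43.7×9.31) = 3.146×10^-5 K/W
R_cellular glass = ln(110.7/86.7)/(2π×0.048×9.31) = 0.08703 K/W
R_ceramic-fibre blanket = ln(170.7/110.7)/(2π×0.107×9.31) = 0.06919 K/W
R_total = 0.1563 K/W
Q = ΔT/R_total = 121/0.1563

Q ≈ 774 W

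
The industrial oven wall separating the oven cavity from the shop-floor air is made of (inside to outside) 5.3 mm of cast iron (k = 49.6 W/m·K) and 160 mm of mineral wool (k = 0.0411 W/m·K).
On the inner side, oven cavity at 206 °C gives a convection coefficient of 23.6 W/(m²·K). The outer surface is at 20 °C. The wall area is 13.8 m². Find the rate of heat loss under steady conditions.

Series thermal resistances:
R_inner film = 1/(h_i·A) = 1/(23.6×13.8) = 0.00307 K/W
R_cast iron = L/(kA) = 0.0053/(49.6×13.8) = 7.743×10^-6 K/W
R_mineral wool = L/(kA) = 0.16/(0.0411×13.8) = 0.2821 K/W
R_total = 0.2852 K/W
Q = ΔT / R_total = 186 / 0.2852

Q ≈ 652 W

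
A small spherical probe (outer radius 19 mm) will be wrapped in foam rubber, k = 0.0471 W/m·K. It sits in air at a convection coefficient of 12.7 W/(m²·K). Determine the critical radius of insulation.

For a sphere r_cr = 2k/h = 2×0.0471/12.7
r_cr = 7.42 mm; since the bare radius (19 mm) is above r_cr, any added insulation will reduce heat loss.

r_cr ≈ 7.42 mm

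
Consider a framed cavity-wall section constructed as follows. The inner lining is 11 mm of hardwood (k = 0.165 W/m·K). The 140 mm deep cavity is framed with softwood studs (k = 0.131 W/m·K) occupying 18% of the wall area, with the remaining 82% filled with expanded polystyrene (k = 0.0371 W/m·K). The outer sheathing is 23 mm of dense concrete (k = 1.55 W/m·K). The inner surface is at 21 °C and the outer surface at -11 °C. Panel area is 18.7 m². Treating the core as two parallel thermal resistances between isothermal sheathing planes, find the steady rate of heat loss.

Q ≈ 224 W

Sheathing layers in series; stud and cavity paths in parallel between them.
R_inner = 0.011/(0.165×18.7) = 0.003565 K/W
R_stud  = 0.14/(0.131×0.18×18.7) = 0.3175 K/W
R_cav   = 0.14/(0.0371×0.82×18.7) = 0.2461 K/W
1/R_core = 1/R_stud + 1/R_cav → R_core = 0.1386 K/W
R_outer = 0.023/(1.55×18.7) = 7.935×10^-4 K/W
R_total = 0.143 K/W
Q = ΔT/R_total = 32/0.143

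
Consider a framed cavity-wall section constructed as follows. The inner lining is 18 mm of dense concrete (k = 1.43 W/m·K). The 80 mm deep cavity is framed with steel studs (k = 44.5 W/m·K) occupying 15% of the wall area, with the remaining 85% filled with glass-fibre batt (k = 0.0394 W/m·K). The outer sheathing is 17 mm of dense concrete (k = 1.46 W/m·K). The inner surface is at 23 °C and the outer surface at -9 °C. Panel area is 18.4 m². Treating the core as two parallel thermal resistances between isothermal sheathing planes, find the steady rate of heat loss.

Q ≈ 16300 W

Sheathing layers in series; stud and cavity paths in parallel between them.
R_inner = 0.018/(1.43×18.4) = 6.841×10^-4 K/W
R_stud  = 0.08/(44.5×0.15×18.4) = 6.514×10^-4 K/W
R_cav   = 0.08/(0.0394×0.85×18.4) = 0.1298 K/W
1/R_core = 1/R_stud + 1/R_cav → R_core = 6.481×10^-4 K/W
R_outer = 0.017/(1.46×18.4) = 6.328×10^-4 K/W
R_total = 0.001965 K/W
Q = ΔT/R_total = 32/0.001965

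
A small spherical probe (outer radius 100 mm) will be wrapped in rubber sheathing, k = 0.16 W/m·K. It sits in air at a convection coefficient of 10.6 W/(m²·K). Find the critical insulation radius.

r_cr ≈ 30.2 mm

For a sphere r_cr = 2k/h = 2×0.16/10.6
r_cr = 30.2 mm; since the bare radius (100 mm) is above r_cr, any added insulation will reduce heat loss.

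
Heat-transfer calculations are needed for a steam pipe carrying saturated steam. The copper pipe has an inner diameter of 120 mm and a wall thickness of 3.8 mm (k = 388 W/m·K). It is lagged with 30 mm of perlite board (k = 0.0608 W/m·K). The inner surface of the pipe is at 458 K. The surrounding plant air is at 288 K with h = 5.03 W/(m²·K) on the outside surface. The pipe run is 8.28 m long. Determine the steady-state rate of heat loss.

Q ≈ 1050 W

For a radial system each layer contributes R = ln(r_out/r_in)/(2πkL); films add R = 1/(hA).
R_copper pipe wall = ln(63.8/60)/(2π×388×8.28) = 3.042×10^-6 K/W
R_perlite board = ln(93.8/63.8)/(2π×0.0608×8.28) = 0.1218 K/W
R_outer film = 1/(h_o·2πr_oL) = 1/(5.03×2π×0.0938×8.28) = 0.04074 K/W
R_total = 0.1626 K/W
Q = ΔT/R_total = 170/0.1626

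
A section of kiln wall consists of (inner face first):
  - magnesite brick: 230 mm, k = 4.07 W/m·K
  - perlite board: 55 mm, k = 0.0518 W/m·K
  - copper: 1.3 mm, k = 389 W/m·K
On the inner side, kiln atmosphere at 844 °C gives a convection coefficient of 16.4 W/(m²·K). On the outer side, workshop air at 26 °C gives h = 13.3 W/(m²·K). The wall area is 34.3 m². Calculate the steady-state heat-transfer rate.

Q ≈ 22400 W

Series thermal resistances:
R_inner film = 1/(h_i·A) = 1/(16.4×34.3) = 0.001778 K/W
R_magnesite brick = L/(kA) = 0.23/(4.07×34.3) = 0.001648 K/W
R_perlite board = L/(kA) = 0.055/(0.0518×34.3) = 0.03096 K/W
R_copper = L/(kA) = 0.0013/(389×34.3) = 9.743×10^-8 K/W
R_outer film = 1/(h_o·A) = 1/(13.3×34.3) = 0.002192 K/W
R_total = 0.03657 K/W
Q = ΔT / R_total = 818 / 0.03657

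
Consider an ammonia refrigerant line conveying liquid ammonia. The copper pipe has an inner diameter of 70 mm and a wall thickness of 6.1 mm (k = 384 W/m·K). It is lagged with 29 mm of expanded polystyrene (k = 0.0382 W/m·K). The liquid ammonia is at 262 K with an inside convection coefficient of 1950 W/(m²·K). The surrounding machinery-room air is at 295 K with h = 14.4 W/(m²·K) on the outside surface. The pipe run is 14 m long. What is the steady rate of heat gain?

Treating each annulus and film as a series resistance:
R_inner film = 1/(h_i·2πr₁L) = 1/(1950×2π×0.035×14) = 1.666×10^-4 K/W
R_copper pipe wall = ln(41.1/35)/(2π×384×14) = 4.756×10^-6 K/W
R_expanded polystyrene = ln(70.1/41.1)/(2π×0.0382×14) = 0.1589 K/W
R_outer film = 1/(h_o·2πr_oL) = 1/(14.4×2π×0.0701×14) = 0.01126 K/W
R_total = 0.1703 K/W
Q = ΔT/R_total = 33/0.1703

Q ≈ 194 W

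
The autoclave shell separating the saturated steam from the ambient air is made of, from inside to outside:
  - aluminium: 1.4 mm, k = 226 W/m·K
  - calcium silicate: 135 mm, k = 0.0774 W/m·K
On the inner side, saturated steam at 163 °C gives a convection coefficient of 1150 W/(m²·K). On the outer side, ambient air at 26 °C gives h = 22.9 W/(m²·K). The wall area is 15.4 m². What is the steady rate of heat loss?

Q ≈ 1180 W

Model the wall as resistances in series:
R_inner film = 1/(h_i·A) = 1/(1150×15.4) = 5.647×10^-5 K/W
R_aluminium = L/(kA) = 0.0014/(226×15.4) = 4.023×10^-7 K/W
R_calcium silicate = L/(kA) = 0.135/(0.0774×15.4) = 0.1133 K/W
R_outer film = 1/(h_o·A) = 1/(22.9×15.4) = 0.002836 K/W
R_total = 0.1162 K/W
Q = ΔT / R_total = 137 / 0.1162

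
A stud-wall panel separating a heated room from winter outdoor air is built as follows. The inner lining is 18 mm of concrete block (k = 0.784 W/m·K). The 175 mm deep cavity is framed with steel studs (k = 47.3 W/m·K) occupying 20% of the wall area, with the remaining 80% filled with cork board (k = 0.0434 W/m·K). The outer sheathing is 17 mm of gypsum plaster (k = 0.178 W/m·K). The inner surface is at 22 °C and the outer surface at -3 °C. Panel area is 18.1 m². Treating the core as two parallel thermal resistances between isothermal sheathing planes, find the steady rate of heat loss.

Q ≈ 3310 W

Sheathing layers in series; stud and cavity paths in parallel between them.
R_inner = 0.018/(0.784×18.1) = 0.001268 K/W
R_stud  = 0.175/(47.3×0.2×18.1) = 0.001022 K/W
R_cav   = 0.175/(0.0434×0.8×18.1) = 0.2785 K/W
1/R_core = 1/R_stud + 1/R_cav → R_core = 0.001018 K/W
R_outer = 0.017/(0.178×18.1) = 0.005277 K/W
R_total = 0.007563 K/W
Q = ΔT/R_total = 25/0.007563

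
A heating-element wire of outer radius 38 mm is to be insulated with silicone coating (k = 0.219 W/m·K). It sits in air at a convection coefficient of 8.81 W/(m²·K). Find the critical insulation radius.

r_cr ≈ 24.9 mm

For a cylinder r_cr = k/h = 0.219/8.81
r_cr = 24.9 mm; since the bare radius (38 mm) is above r_cr, any added insulation will reduce heat loss.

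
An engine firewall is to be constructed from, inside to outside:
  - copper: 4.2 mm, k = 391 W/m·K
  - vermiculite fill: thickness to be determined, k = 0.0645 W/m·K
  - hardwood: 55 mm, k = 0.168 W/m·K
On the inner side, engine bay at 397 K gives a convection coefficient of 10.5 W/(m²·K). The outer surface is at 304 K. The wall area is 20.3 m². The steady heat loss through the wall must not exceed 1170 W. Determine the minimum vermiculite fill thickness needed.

L ≈ 76.8 mm

Series thermal resistances:
R_inner film = 1/(h_i·A) = 1/(10.5×20.3) = 0.004692 K/W
R_copper = L/(kA) = 0.0042/(391×20.3) = 5.291×10^-7 K/W
R_hardwood = L/(kA) = 0.055/(0.168×20.3) = 0.01613 K/W
Sum of the known resistances R_other = 0.02082 K/W
Required total resistance R_tot = ΔT/Q_allow = 93/1170 = 0.07949 K/W
R_vermiculite fill = R_tot − R_other = 0.05867 K/W
L = R·k·A = 0.05867×0.0645×20.3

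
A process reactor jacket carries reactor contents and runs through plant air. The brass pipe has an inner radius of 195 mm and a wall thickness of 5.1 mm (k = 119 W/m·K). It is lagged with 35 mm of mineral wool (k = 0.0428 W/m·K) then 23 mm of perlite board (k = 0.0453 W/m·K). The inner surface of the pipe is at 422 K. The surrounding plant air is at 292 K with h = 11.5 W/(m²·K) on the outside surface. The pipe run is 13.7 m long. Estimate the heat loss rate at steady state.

Per-layer cylindrical resistances, series-summed:
R_brass pipe wall = ln(200.1/195)/(2π×119×13.7) = 2.52×10^-6 K/W
R_mineral wool = ln(235.1/200.1)/(2π×0.0428×13.7) = 0.04375 K/W
R_perlite board = ln(258.1/235.1)/(2π×0.0453×13.7) = 0.02394 K/W
R_outer film = 1/(h_o·2πr_oL) = 1/(11.5×2π×0.2581×13.7) = 0.003914 K/W
R_total = 0.07161 K/W
Q = ΔT/R_total = 130/0.07161

Q ≈ 1820 W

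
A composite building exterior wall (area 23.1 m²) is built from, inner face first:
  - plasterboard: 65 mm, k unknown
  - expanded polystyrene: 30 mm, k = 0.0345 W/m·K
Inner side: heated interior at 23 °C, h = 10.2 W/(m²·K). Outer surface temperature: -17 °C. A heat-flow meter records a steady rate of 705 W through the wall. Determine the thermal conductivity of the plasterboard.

Model the wall as resistances in series:
R_inner film = 1/(h_i·A) = 1/(10.2×23.1) = 0.004244 K/W
R_expanded polystyrene = L/(kA) = 0.03/(0.0345×23.1) = 0.03764 K/W
Sum of known resistances R_other = 0.04189 K/W
Total R = ΔT/Q = 40/705 = 0.05674 K/W
R_plasterboard = R_total − R_other = 0.01485 K/W
k = L/(R·A) = 0.065/(0.01485×23.1)

k ≈ 0.189 W/(m·K)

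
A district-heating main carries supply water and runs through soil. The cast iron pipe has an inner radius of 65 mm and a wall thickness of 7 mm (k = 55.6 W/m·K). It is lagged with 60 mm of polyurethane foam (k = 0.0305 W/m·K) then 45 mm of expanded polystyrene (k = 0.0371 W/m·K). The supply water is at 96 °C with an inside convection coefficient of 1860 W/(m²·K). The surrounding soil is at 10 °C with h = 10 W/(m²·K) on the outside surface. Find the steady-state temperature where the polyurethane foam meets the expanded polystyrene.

T ≈ 35.7 °C

Per-layer cylindrical resistances, series-summed:
R_inner film = 1/(h_i·2πr₁L) = 1/(1860×2π×0.065×1) = 0.001316 K/W
R_cast iron pipe wall = ln(72/65)/(2π×55.6×1) = 2.928×10^-4 K/W
R_polyurethane foam = ln(132/72)/(2π×0.0305×1) = 3.163 K/W
R_expanded polystyrene = ln(177/132)/(2π×0.0371×1) = 1.258 K/W
R_outer film = 1/(h_o·2πr_oL) = 1/(10×2π×0.177×1) = 0.08992 K/W
R_total = 4.513 K/W
Q = ΔT/R_total = 86/4.513
Q = 19.1 W/m
T_interface = T_inner − Q·ΣR(inner→interface) = 96 − 19.1×3.165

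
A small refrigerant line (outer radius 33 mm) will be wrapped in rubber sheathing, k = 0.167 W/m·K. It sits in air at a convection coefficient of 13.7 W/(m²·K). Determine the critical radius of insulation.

r_cr ≈ 12.2 mm

For a cylinder r_cr = k/h = 0.167/13.7
r_cr = 12.2 mm; since the bare radius (33 mm) is above r_cr, any added insulation will reduce heat loss.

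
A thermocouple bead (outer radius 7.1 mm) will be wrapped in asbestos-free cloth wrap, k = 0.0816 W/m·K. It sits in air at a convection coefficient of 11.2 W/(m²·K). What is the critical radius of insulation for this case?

r_cr ≈ 14.6 mm

For a sphere r_cr = 2k/h = 2×0.0816/11.2
r_cr = 14.6 mm; since the bare radius (7.1 mm) is below r_cr, adding a thin layer of insulation will *increase* heat loss.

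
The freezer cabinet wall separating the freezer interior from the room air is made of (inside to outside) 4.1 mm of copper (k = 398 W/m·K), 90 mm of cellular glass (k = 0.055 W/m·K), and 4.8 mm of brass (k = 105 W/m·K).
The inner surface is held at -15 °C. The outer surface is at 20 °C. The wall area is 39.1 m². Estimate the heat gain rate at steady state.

Q ≈ 836 W

Using the resistance-network approach (series):
R_copper = L/(kA) = 0.0041/(398×39.1) = 2.635×10^-7 K/W
R_cellular glass = L/(kA) = 0.09/(0.055×39.1) = 0.04185 K/W
R_brass = L/(kA) = 0.0048/(105×39.1) = 1.169×10^-6 K/W
R_total = 0.04185 K/W
Q = ΔT / R_total = 35 / 0.04185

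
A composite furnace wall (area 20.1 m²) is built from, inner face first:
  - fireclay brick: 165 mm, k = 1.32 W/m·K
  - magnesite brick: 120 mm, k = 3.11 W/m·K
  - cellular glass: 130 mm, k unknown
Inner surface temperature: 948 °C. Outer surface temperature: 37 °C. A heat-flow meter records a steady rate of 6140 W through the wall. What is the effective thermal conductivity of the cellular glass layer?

Model the wall as resistances in series:
R_fireclay brick = L/(kA) = 0.165/(1.32×20.1) = 0.006219 K/W
R_magnesite brick = L/(kA) = 0.12/(3.11×20.1) = 0.00192 K/W
Sum of known resistances R_other = 0.008139 K/W
Total R = ΔT/Q = 911/6140 = 0.1484 K/W
R_cellular glass = R_total − R_other = 0.1402 K/W
k = L/(R·A) = 0.13/(0.1402×20.1)

k ≈ 0.0461 W/(m·K)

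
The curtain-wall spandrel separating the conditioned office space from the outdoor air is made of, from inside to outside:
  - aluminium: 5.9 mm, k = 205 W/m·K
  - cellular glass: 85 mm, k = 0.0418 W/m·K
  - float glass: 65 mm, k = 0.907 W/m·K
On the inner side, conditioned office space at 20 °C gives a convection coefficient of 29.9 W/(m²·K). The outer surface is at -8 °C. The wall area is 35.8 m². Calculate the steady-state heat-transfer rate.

Using the resistance-network approach (series):
R_inner film = 1/(h_i·A) = 1/(29.9×35.8) = 9.342×10^-4 K/W
R_aluminium = L/(kA) = 0.0059/(205×35.8) = 8.039×10^-7 K/W
R_cellular glass = L/(kA) = 0.085/(0.0418×35.8) = 0.0568 K/W
R_float glass = L/(kA) = 0.065/(0.907×35.8) = 0.002002 K/W
R_total = 0.05974 K/W
Q = ΔT / R_total = 28 / 0.05974

Q ≈ 469 W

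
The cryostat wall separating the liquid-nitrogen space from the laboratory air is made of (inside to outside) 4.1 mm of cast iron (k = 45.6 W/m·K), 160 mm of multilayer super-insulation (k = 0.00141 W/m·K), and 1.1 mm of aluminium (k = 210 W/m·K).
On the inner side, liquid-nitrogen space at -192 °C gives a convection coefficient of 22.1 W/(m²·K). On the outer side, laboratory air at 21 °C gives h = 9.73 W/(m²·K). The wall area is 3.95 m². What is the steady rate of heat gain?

Series thermal resistances:
R_inner film = 1/(h_i·A) = 1/(22.1×3.95) = 0.01146 K/W
R_cast iron = L/(kA) = 0.0041/(45.6×3.95) = 2.276×10^-5 K/W
R_multilayer super-insulation = L/(kA) = 0.16/(0.00141×3.95) = 28.73 K/W
R_aluminium = L/(kA) = 0.0011/(210×3.95) = 1.326×10^-6 K/W
R_outer film = 1/(h_o·A) = 1/(9.73×3.95) = 0.02602 K/W
R_total = 28.77 K/W
Q = ΔT / R_total = 213 / 28.77

Q ≈ 7.4 W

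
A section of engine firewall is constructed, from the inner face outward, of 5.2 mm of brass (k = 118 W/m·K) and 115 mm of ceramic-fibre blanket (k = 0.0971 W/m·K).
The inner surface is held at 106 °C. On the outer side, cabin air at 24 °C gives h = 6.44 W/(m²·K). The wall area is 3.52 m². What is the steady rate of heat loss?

Q ≈ 215 W

Treating each layer as a thermal resistance in series:
R_brass = L/(kA) = 0.0052/(118×3.52) = 1.252×10^-5 K/W
R_ceramic-fibre blanket = L/(kA) = 0.115/(0.0971×3.52) = 0.3365 K/W
R_outer film = 1/(h_o·A) = 1/(6.44×3.52) = 0.04411 K/W
R_total = 0.3806 K/W
Q = ΔT / R_total = 82 / 0.3806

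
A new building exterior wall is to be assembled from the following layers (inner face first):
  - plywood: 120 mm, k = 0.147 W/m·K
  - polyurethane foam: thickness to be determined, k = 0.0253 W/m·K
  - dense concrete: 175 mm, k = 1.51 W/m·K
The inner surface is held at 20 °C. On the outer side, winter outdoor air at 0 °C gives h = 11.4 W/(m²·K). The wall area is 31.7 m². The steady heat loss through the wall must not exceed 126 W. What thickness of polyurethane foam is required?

L ≈ 101 mm

Using the resistance-network approach (series):
R_plywood = L/(kA) = 0.12/(0.147×31.7) = 0.02575 K/W
R_dense concrete = L/(kA) = 0.175/(1.51×31.7) = 0.003656 K/W
R_outer film = 1/(h_o·A) = 1/(11.4×31.7) = 0.002767 K/W
Sum of the known resistances R_other = 0.03217 K/W
Required total resistance R_tot = ΔT/Q_allow = 20/126 = 0.1587 K/W
R_polyurethane foam = R_tot − R_other = 0.1266 K/W
L = R·k·A = 0.1266×0.0253×31.7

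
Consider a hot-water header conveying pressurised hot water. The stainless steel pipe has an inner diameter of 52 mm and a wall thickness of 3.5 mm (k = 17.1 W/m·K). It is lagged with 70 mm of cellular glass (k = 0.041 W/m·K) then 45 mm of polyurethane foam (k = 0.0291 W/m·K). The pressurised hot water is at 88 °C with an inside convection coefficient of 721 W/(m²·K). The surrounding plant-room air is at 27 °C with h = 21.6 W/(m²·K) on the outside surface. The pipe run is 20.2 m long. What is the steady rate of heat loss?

Q ≈ 181 W

For a radial system each layer contributes R = ln(r_out/r_in)/(2πkL); films add R = 1/(hA).
R_inner film = 1/(h_i·2πr₁L) = 1/(721×2π×0.026×20.2) = 4.203×10^-4 K/W
R_stainless steel pipe wall = ln(29.5/26)/(2π×17.1×20.2) = 5.819×10^-5 K/W
R_cellular glass = ln(99.5/29.5)/(2π×0.041×20.2) = 0.2336 K/W
R_polyurethane foam = ln(144.5/99.5)/(2π×0.0291×20.2) = 0.101 K/W
R_outer film = 1/(h_o·2πr_oL) = 1/(21.6×2π×0.1445×20.2) = 0.002524 K/W
R_total = 0.3377 K/W
Q = ΔT/R_total = 61/0.3377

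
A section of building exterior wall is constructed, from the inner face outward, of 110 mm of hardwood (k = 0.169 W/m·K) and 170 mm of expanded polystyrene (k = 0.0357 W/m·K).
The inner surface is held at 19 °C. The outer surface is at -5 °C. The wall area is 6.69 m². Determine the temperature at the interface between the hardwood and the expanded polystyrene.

Thermal resistances in series:
R_hardwood = L/(kA) = 0.11/(0.169×6.69) = 0.09729 K/W
R_expanded polystyrene = L/(kA) = 0.17/(0.0357×6.69) = 0.7118 K/W
R_total = 0.8091 K/W;  Q = ΔT/R_total = 24/0.8091 = 29.66 W
T_interface = T_inner − Q·ΣR(inner→interface) = 19 − 29.7×0.09729

T ≈ 16.1 °C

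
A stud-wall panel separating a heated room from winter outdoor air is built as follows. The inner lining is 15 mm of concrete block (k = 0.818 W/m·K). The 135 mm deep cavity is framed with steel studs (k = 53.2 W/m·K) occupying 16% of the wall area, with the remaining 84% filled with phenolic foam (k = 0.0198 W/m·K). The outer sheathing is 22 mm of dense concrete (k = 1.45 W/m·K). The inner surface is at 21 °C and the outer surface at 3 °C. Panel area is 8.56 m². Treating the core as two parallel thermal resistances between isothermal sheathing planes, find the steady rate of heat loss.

Q ≈ 3120 W

Sheathing layers in series; stud and cavity paths in parallel between them.
R_inner = 0.015/(0.818×8.56) = 0.002142 K/W
R_stud  = 0.135/(53.2×0.16×8.56) = 0.001853 K/W
R_cav   = 0.135/(0.0198×0.84×8.56) = 0.9482 K/W
1/R_core = 1/R_stud + 1/R_cav → R_core = 0.001849 K/W
R_outer = 0.022/(1.45×8.56) = 0.001772 K/W
R_total = 0.005764 K/W
Q = ΔT/R_total = 18/0.005764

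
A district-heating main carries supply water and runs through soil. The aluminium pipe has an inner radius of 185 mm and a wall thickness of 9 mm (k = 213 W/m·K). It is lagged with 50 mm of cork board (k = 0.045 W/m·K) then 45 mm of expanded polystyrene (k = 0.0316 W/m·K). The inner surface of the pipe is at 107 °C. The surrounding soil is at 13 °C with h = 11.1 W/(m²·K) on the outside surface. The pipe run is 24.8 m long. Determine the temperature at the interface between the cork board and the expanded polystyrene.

T ≈ 62.5 °C

Per-layer cylindrical resistances, series-summed:
R_aluminium pipe wall = ln(194/185)/(2π×213×24.8) = 1.431×10^-6 K/W
R_cork board = ln(244/194)/(2π×0.045×24.8) = 0.0327 K/W
R_expanded polystyrene = ln(289/244)/(2π×0.0316×24.8) = 0.03437 K/W
R_outer film = 1/(h_o·2πr_oL) = 1/(11.1×2π×0.289×24.8) = 0.002001 K/W
R_total = 0.06908 K/W
Q = ΔT/R_total = 94/0.06908
Q = 1360 W
T_interface = T_inner − Q·ΣR(inner→interface) = 107 − 1360×0.0327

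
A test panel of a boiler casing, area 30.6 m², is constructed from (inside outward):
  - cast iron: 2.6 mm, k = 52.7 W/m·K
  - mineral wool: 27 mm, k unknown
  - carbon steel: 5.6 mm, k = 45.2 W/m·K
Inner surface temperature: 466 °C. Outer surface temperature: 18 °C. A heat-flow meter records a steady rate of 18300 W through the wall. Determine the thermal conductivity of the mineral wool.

Thermal resistances in series:
R_cast iron = L/(kA) = 0.0026/(52.7×30.6) = 1.612×10^-6 K/W
R_carbon steel = L/(kA) = 0.0056/(45.2×30.6) = 4.049×10^-6 K/W
Sum of known resistances R_other = 5.661×10^-6 K/W
Total R = ΔT/Q = 448/18300 = 0.02448 K/W
R_mineral wool = R_total − R_other = 0.02448 K/W
k = L/(R·A) = 0.027/(0.02448×30.6)

k ≈ 0.0361 W/(m·K)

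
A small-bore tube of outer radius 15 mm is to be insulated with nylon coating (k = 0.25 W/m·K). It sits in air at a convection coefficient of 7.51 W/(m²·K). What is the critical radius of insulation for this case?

r_cr ≈ 33.3 mm

For a cylinder r_cr = k/h = 0.25/7.51
r_cr = 33.3 mm; since the bare radius (15 mm) is below r_cr, adding a thin layer of insulation will *increase* heat loss.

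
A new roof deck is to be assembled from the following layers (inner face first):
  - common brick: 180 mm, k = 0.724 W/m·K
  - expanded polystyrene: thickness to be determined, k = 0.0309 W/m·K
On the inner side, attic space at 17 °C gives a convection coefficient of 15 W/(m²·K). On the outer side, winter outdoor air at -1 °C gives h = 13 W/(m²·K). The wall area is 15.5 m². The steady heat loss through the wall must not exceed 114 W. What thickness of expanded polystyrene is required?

Thermal resistances in series:
R_inner film = 1/(h_i·A) = 1/(15×15.5) = 0.004301 K/W
R_common brick = L/(kA) = 0.18/(0.724×15.5) = 0.01604 K/W
R_outer film = 1/(h_o·A) = 1/(13×15.5) = 0.004963 K/W
Sum of the known resistances R_other = 0.0253 K/W
Required total resistance R_tot = ΔT/Q_allow = 18/114 = 0.1579 K/W
R_expanded polystyrene = R_tot − R_other = 0.1326 K/W
L = R·k·A = 0.1326×0.0309×15.5

L ≈ 63.5 mm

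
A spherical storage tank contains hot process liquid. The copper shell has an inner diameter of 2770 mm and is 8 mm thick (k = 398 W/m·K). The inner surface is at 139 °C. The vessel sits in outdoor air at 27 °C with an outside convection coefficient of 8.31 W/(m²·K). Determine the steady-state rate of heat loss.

Spherical conduction: R = (1/r_in − 1/r_out)/(4πk) per layer; series-sum.
R_copper shell = (1/1.385 − 1/1.393)/(4π×398) = 8.291×10^-7 K/W
R_outer film = 1/(h·4πr_o²) = 1/(8.31×4π×1.393²) = 0.004935 K/W
R_total = 0.004936 K/W
Q = ΔT/R_total = 112/0.004936

Q ≈ 22700 W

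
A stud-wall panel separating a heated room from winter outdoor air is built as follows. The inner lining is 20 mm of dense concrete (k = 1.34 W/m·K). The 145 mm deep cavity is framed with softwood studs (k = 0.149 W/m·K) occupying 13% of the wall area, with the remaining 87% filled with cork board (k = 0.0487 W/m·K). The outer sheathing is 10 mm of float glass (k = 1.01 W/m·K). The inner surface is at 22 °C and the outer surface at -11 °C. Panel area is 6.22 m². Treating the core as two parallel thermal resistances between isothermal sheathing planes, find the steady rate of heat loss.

Sheathing layers in series; stud and cavity paths in parallel between them.
R_inner = 0.02/(1.34×6.22) = 0.0024 K/W
R_stud  = 0.145/(0.149×0.13×6.22) = 1.204 K/W
R_cav   = 0.145/(0.0487×0.87×6.22) = 0.5502 K/W
1/R_core = 1/R_stud + 1/R_cav → R_core = 0.3776 K/W
R_outer = 0.01/(1.01×6.22) = 0.001592 K/W
R_total = 0.3816 K/W
Q = ΔT/R_total = 33/0.3816

Q ≈ 86.5 W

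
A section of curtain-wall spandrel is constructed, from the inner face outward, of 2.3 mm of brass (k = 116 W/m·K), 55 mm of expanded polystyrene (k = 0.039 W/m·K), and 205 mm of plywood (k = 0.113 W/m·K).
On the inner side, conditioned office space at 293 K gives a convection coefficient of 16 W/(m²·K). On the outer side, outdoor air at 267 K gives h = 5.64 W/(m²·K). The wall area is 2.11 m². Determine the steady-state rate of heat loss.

Q ≈ 15.8 W

Using the resistance-network approach (series):
R_inner film = 1/(h_i·A) = 1/(16×2.11) = 0.02962 K/W
R_brass = L/(kA) = 0.0023/(116×2.11) = 9.397×10^-6 K/W
R_expanded polystyrene = L/(kA) = 0.055/(0.039×2.11) = 0.6684 K/W
R_plywood = L/(kA) = 0.205/(0.113×2.11) = 0.8598 K/W
R_outer film = 1/(h_o·A) = 1/(5.64×2.11) = 0.08403 K/W
R_total = 1.642 K/W
Q = ΔT / R_total = 26 / 1.642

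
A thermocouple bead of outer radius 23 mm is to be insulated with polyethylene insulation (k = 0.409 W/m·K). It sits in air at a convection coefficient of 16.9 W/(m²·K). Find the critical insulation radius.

r_cr ≈ 48.4 mm

For a sphere r_cr = 2k/h = 2×0.409/16.9
r_cr = 48.4 mm; since the bare radius (23 mm) is below r_cr, adding a thin layer of insulation will *increase* heat loss.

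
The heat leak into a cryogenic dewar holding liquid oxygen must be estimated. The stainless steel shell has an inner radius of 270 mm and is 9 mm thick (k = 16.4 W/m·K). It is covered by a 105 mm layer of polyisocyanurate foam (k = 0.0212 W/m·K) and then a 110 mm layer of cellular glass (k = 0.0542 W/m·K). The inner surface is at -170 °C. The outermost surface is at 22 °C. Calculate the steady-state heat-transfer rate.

Q ≈ 42.4 W

Radial (spherical) resistances in series:
R_stainless steel shell = (1/0.27 − 1/0.279)/(4π×16.4) = 5.797×10^-4 K/W
R_polyisocyanurate foam = (1/0.279 − 1/0.384)/(4π×0.0212) = 3.679 K/W
R_cellular glass = (1/0.384 − 1/0.494)/(4π×0.0542) = 0.8514 K/W
R_total = 4.531 K/W
Q = ΔT/R_total = 192/4.531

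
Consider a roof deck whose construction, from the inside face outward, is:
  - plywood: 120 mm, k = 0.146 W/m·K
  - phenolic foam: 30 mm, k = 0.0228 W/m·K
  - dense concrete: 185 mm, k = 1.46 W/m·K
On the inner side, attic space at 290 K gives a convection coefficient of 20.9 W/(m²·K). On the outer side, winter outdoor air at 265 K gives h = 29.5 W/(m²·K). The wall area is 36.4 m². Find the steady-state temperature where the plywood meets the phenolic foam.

Thermal resistances in series:
R_inner film = 1/(h_i·A) = 1/(20.9×36.4) = 0.001314 K/W
R_plywood = L/(kA) = 0.12/(0.146×36.4) = 0.02258 K/W
R_phenolic foam = L/(kA) = 0.03/(0.0228×36.4) = 0.03615 K/W
R_dense concrete = L/(kA) = 0.185/(1.46×36.4) = 0.003481 K/W
R_outer film = 1/(h_o·A) = 1/(29.5×36.4) = 9.313×10^-4 K/W
R_total = 0.06446 K/W;  Q = ΔT/R_total = 25/0.06446 = 387.9 W
T_interface = T_inner − Q·ΣR(inner→interface) = 290 − 388×0.02389

T ≈ 281 K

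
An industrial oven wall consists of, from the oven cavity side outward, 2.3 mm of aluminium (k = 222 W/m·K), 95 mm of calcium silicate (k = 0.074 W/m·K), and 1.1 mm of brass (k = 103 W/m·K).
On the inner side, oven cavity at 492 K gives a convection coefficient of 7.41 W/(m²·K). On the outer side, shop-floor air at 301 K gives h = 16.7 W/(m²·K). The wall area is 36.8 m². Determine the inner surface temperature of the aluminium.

T ≈ 475 K

Model the wall as resistances in series:
R_inner film = 1/(h_i·A) = 1/(7.41×36.8) = 0.003667 K/W
R_aluminium = L/(kA) = 0.0023/(222×36.8) = 2.815×10^-7 K/W
R_calcium silicate = L/(kA) = 0.095/(0.074×36.8) = 0.03489 K/W
R_brass = L/(kA) = 0.0011/(103×36.8) = 2.902×10^-7 K/W
R_outer film = 1/(h_o·A) = 1/(16.7×36.8) = 0.001627 K/W
R_total = 0.04018 K/W;  Q = ΔT/R_total = 191/0.04018 = 4754 W
T_interface = T_inner − Q·ΣR(inner→interface) = 492 − 4750×0.003667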